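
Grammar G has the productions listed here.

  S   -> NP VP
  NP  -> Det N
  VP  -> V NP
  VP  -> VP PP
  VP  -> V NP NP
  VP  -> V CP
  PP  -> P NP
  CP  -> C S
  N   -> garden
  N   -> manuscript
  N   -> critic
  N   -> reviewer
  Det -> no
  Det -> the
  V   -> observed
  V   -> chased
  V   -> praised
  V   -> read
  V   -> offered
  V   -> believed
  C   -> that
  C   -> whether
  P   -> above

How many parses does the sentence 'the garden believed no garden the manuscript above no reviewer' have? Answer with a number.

[S [NP [Det the] [N garden]] [VP [VP [V believed] [NP [Det no] [N garden]] [NP [Det the] [N manuscript]]] [PP [P above] [NP [Det no] [N reviewer]]]]]
No rule offers an alternative attachment or grouping for any span, so this is the only derivation.

1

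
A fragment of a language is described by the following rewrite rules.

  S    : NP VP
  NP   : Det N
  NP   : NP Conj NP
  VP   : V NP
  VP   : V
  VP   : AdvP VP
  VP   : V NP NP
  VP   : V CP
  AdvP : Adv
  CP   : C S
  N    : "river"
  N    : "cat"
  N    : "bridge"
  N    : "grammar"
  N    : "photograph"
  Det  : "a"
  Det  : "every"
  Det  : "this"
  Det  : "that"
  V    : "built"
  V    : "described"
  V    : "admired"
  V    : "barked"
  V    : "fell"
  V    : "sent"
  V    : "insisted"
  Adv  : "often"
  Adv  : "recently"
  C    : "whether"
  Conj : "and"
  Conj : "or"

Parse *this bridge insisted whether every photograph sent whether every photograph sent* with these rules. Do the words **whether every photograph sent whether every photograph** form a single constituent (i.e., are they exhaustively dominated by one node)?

[S [NP [Det this] [N bridge]] [VP [V insisted] [CP [C whether] [S [NP [Det every] [N photograph]] [VP [V sent] [CP [C whether] [S [NP [Det every] [N photograph]] [VP [V sent]]]]]]]]]
The smallest constituent containing 'whether every photograph sent whether every photograph' is the CP spanning 'whether every photograph sent whether every photograph sent'; no single node in the tree dominates exactly the given words.

No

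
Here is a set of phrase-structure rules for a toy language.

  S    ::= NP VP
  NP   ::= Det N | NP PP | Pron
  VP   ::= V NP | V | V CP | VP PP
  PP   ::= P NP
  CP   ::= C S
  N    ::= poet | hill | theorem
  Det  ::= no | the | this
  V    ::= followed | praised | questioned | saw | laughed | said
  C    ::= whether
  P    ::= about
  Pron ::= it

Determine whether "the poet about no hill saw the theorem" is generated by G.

Grammatical

[S [NP [NP [Det the] [N poet]] [PP [P about] [NP [Det no] [N hill]]]] [VP [V saw] [NP [Det the] [N theorem]]]]
The bracketing above is licensed at every node by one of the given productions, with S at the root.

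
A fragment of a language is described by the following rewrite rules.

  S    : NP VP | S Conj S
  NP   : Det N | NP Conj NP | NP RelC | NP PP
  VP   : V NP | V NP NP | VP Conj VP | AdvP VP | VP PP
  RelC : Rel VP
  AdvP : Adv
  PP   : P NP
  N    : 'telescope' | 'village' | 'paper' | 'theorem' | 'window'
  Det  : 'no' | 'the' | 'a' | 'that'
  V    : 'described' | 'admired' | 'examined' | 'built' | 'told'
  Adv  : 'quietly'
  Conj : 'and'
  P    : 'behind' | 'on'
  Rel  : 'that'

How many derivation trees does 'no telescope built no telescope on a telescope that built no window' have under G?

3

Two of the 3 distinct bracketings:
[S [NP [Det no] [N telescope]] [VP [V built] [NP [NP [NP [Det no] [N telescope]] [PP [P on] [NP [Det a] [N telescope]]]] [RelC [Rel that] [VP [V built] [NP [Det no] [N window]]]]]]]
[S [NP [Det no] [N telescope]] [VP [V built] [NP [NP [Det no] [N telescope]] [PP [P on] [NP [NP [Det a] [N telescope]] [RelC [Rel that] [VP [V built] [NP [Det no] [N window]]]]]]]]]
The trees differ in how a recursive rule is bracketed over the same span.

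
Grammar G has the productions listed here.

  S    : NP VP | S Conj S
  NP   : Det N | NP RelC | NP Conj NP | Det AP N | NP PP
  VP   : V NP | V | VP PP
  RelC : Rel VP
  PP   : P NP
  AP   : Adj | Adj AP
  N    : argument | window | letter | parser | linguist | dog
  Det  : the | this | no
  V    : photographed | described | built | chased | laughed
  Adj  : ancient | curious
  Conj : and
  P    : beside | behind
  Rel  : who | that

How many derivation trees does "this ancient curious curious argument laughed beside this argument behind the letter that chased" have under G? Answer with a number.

Two of the 3 distinct bracketings:
[S [NP [Det this] [AP [Adj ancient] [AP [Adj curious] [AP [Adj curious]]]] [N argument]] [VP [VP [V laughed]] [PP [P beside] [NP [NP [NP [Det this] [N argument]] [PP [P behind] [NP [Det the] [N letter]]]] [RelC [Rel that] [VP [V chased]]]]]]]
[S [NP [Det this] [AP [Adj ancient] [AP [Adj curious] [AP [Adj curious]]]] [N argument]] [VP [VP [V laughed]] [PP [P beside] [NP [NP [Det this] [N argument]] [PP [P behind] [NP [NP [Det the] [N letter]] [RelC [Rel that] [VP [V chased]]]]]]]]]
The trees differ in how a recursive rule is bracketed over the same span.

3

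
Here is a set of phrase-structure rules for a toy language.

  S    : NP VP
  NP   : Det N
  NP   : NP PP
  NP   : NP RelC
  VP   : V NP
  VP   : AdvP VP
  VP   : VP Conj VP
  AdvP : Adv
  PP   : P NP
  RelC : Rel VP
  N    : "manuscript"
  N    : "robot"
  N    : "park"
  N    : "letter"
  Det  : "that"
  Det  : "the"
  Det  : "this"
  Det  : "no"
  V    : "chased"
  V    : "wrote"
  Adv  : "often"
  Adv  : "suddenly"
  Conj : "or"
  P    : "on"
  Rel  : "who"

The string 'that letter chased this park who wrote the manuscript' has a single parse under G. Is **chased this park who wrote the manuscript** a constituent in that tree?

[S [NP [Det that] [N letter]] [VP [V chased] [NP [NP [Det this] [N park]] [RelC [Rel who] [VP [V wrote] [NP [Det the] [N manuscript]]]]]]]
The words 'chased this park who wrote the manuscript' are exhaustively dominated by a single VP node (built by VP → V NP), so they form a constituent.

Yes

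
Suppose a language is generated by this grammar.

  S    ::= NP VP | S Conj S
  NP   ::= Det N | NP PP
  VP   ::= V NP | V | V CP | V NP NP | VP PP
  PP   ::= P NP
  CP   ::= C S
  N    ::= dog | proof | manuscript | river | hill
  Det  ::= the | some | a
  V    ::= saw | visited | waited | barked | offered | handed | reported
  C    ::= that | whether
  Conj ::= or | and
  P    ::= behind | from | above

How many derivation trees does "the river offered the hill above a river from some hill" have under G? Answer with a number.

Two of the 5 distinct bracketings:
[S [NP [Det the] [N river]] [VP [V offered] [NP [NP [Det the] [N hill]] [PP [P above] [NP [NP [Det a] [N river]] [PP [P from] [NP [Det some] [N hill]]]]]]]]
[S [NP [Det the] [N river]] [VP [V offered] [NP [NP [NP [Det the] [N hill]] [PP [P above] [NP [Det a] [N river]]]] [PP [P from] [NP [Det some] [N hill]]]]]]
The trees differ in how a recursive rule is bracketed over the same span.

5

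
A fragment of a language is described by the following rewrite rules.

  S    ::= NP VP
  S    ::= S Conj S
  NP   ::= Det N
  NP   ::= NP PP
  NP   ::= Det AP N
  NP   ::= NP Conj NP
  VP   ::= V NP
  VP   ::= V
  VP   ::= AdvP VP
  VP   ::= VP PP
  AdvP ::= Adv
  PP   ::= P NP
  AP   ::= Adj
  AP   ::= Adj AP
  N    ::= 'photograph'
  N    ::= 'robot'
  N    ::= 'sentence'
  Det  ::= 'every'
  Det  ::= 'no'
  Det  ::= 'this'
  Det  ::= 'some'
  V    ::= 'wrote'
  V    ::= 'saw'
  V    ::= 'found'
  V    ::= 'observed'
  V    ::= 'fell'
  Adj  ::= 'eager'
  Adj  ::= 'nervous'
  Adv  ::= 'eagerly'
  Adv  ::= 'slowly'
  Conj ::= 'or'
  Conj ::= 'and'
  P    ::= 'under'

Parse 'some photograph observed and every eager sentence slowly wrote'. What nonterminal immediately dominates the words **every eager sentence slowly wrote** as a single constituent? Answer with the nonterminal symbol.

S

[S [S [NP [Det some] [N photograph]] [VP [V observed]]] [Conj and] [S [NP [Det every] [AP [Adj eager]] [N sentence]] [VP [AdvP [Adv slowly]] [VP [V wrote]]]]]
The span 'every eager sentence slowly wrote' is the S node built by S → NP VP.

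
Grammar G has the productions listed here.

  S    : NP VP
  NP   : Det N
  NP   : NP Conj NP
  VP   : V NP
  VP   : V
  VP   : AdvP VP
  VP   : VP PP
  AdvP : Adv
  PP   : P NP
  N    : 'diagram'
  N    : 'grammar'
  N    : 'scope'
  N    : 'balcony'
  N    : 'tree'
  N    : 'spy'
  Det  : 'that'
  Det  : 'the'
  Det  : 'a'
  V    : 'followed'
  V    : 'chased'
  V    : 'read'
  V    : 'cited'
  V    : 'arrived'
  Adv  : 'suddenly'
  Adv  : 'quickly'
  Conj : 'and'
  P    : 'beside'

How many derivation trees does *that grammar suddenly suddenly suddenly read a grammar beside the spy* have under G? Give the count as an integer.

Two of the 4 distinct bracketings:
[S [NP [Det that] [N grammar]] [VP [AdvP [Adv suddenly]] [VP [AdvP [Adv suddenly]] [VP [AdvP [Adv suddenly]] [VP [VP [V read] [NP [Det a] [N grammar]]] [PP [P beside] [NP [Det the] [N spy]]]]]]]]
[S [NP [Det that] [N grammar]] [VP [AdvP [Adv suddenly]] [VP [AdvP [Adv suddenly]] [VP [VP [AdvP [Adv suddenly]] [VP [V read] [NP [Det a] [N grammar]]]] [PP [P beside] [NP [Det the] [N spy]]]]]]]
The trees differ in how a recursive rule is bracketed over the same span.

4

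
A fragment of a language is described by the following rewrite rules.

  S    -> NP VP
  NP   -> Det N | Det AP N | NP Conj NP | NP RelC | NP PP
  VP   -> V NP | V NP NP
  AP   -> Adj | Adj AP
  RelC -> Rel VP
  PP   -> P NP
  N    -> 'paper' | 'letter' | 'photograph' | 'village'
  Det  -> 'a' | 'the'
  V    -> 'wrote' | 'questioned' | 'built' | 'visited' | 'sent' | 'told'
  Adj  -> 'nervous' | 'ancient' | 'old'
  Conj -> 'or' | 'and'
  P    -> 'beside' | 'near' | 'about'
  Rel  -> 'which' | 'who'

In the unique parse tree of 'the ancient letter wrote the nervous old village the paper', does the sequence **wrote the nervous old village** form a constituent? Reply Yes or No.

[S [NP [Det the] [AP [Adj ancient]] [N letter]] [VP [V wrote] [NP [Det the] [AP [Adj nervous] [AP [Adj old]]] [N village]] [NP [Det the] [N paper]]]]
The smallest constituent containing 'wrote the nervous old village' is the VP spanning 'wrote the nervous old village the paper'; no single node in the tree dominates exactly the given words.

No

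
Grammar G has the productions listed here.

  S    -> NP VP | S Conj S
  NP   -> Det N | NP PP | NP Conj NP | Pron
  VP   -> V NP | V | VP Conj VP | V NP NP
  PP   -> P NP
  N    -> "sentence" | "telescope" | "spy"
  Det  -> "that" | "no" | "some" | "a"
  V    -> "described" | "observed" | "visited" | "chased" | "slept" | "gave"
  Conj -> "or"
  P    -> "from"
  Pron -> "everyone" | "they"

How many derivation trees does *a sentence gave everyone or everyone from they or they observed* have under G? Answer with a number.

Two of the 4 distinct bracketings:
[S [S [NP [Det a] [N sentence]] [VP [V gave] [NP [Pron everyone]]]] [Conj or] [S [NP [NP [Pron everyone]] [PP [P from] [NP [NP [Pron they]] [Conj or] [NP [Pron they]]]]] [VP [V observed]]]]
[S [S [NP [Det a] [N sentence]] [VP [V gave] [NP [Pron everyone]]]] [Conj or] [S [NP [NP [NP [Pron everyone]] [PP [P from] [NP [Pron they]]]] [Conj or] [NP [Pron they]]] [VP [V observed]]]]
The trees differ in how a recursive rule is bracketed over the same span.

4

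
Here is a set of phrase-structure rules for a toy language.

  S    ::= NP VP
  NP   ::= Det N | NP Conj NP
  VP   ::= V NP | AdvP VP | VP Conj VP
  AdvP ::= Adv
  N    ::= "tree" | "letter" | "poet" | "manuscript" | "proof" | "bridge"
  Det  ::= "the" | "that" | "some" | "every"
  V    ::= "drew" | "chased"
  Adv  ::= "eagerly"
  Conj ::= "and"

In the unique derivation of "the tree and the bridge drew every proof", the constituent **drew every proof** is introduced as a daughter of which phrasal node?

S

S
  NP
    NP
      Det: the
      N: tree
    Conj: and
    NP
      Det: the
      N: bridge
  VP
    V: drew
    NP
      Det: every
      N: proof
The span 'drew every proof' is the VP node built by VP → V NP.
Its mother is the S built by S → NP VP.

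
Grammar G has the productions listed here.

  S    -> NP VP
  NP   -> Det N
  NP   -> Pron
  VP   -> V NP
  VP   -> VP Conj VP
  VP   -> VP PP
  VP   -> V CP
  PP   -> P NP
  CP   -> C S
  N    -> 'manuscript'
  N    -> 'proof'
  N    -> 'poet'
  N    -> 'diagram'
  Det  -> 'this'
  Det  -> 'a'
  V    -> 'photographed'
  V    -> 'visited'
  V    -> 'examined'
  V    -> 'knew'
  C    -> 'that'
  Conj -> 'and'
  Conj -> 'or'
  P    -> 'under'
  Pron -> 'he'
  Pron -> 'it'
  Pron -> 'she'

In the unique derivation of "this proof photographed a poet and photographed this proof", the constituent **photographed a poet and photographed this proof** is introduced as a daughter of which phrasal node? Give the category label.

S

S
  NP
    Det: this
    N: proof
  VP
    VP
      V: photographed
      NP
        Det: a
        N: poet
    Conj: and
    VP
      V: photographed
      NP
        Det: this
        N: proof
The span 'photographed a poet and photographed this proof' is the VP node built by VP → VP Conj VP.
Its mother is the S built by S → NP VP.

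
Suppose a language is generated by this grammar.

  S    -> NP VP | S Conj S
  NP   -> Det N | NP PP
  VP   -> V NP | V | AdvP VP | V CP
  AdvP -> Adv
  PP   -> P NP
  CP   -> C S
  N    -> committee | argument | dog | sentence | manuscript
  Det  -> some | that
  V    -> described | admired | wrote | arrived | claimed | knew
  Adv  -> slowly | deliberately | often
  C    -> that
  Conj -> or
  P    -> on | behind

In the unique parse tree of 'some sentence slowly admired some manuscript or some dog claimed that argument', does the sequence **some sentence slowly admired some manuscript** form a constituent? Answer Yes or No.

[S [S [NP [Det some] [N sentence]] [VP [AdvP [Adv slowly]] [VP [V admired] [NP [Det some] [N manuscript]]]]] [Conj or] [S [NP [Det some] [N dog]] [VP [V claimed] [NP [Det that] [N argument]]]]]
The words 'some sentence slowly admired some manuscript' are exhaustively dominated by a single S node (built by S → NP VP), so they form a constituent.

Yes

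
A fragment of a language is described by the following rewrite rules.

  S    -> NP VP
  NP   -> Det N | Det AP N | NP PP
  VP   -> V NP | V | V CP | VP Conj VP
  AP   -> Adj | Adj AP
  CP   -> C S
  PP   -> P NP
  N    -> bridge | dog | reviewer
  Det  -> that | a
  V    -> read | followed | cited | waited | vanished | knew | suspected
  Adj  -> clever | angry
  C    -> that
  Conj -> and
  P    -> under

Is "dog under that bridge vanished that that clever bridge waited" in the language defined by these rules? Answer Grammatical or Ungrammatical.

Ungrammatical

For S → NP VP, no prefix of the string parses as an NP.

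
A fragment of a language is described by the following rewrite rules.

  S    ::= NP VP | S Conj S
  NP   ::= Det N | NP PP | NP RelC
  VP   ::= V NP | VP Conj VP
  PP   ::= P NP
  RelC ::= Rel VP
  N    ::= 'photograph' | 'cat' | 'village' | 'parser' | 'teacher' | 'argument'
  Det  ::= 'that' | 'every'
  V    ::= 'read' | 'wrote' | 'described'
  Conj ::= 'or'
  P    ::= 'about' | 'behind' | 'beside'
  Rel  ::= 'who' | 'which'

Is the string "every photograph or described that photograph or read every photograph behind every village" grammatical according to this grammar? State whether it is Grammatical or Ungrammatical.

For S → NP VP, the only prefix that parses as NP is 'every photograph', but the remainder 'or described that photograph or read every photograph behind every village' is not a VP under these rules. The alternative S rule S → S Conj S likewise has no satisfying split.

Ungrammatical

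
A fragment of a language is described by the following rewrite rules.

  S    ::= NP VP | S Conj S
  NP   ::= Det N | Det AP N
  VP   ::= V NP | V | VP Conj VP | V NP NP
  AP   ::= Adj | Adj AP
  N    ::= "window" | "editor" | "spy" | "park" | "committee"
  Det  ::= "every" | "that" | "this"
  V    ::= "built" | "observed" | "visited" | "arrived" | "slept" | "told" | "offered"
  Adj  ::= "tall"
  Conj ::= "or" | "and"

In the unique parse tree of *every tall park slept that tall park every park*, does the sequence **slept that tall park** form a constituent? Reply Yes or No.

[S [NP [Det every] [AP [Adj tall]] [N park]] [VP [V slept] [NP [Det that] [AP [Adj tall]] [N park]] [NP [Det every] [N park]]]]
The smallest constituent containing 'slept that tall park' is the VP spanning 'slept that tall park every park'; no single node in the tree dominates exactly the given words.

No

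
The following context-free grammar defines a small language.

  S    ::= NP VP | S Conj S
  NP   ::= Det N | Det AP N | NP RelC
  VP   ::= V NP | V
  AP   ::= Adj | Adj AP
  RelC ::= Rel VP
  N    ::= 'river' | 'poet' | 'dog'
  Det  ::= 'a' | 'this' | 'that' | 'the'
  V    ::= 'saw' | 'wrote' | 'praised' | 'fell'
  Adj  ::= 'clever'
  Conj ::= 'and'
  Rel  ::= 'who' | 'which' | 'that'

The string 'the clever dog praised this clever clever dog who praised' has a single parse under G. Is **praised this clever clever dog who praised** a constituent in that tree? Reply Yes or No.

[S [NP [Det the] [AP [Adj clever]] [N dog]] [VP [V praised] [NP [NP [Det this] [AP [Adj clever] [AP [Adj clever]]] [N dog]] [RelC [Rel who] [VP [V praised]]]]]]
The words 'praised this clever clever dog who praised' are exhaustively dominated by a single VP node (built by VP → V NP), so they form a constituent.

Yes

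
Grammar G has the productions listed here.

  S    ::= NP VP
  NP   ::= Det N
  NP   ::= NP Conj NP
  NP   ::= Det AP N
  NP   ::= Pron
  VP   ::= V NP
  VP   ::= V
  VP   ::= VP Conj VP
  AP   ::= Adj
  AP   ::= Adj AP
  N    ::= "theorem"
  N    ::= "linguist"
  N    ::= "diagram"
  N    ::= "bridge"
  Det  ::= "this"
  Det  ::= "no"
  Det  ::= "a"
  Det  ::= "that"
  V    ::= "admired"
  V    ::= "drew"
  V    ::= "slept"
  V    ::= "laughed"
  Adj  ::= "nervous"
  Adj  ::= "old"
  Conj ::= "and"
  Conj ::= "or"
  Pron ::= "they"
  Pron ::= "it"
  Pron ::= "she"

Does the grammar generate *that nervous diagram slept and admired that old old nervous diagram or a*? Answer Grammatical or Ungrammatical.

For S → NP VP, the only prefix that parses as NP is 'that nervous diagram', but the remainder 'slept and admired that old old nervous diagram or a' is not a VP under these rules.

Ungrammatical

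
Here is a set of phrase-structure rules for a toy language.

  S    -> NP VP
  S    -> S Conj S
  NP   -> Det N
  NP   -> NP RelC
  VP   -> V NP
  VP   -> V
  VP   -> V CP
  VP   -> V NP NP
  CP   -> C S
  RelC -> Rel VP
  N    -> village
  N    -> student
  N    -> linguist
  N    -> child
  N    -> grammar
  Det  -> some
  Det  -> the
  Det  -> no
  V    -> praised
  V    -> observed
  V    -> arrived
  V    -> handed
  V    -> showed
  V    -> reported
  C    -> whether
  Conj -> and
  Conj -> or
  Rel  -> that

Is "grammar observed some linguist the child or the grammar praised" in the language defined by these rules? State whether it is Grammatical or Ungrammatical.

Ungrammatical

For S → NP VP, no prefix of the string parses as an NP. The alternative S rule S → S Conj S likewise has no satisfying split.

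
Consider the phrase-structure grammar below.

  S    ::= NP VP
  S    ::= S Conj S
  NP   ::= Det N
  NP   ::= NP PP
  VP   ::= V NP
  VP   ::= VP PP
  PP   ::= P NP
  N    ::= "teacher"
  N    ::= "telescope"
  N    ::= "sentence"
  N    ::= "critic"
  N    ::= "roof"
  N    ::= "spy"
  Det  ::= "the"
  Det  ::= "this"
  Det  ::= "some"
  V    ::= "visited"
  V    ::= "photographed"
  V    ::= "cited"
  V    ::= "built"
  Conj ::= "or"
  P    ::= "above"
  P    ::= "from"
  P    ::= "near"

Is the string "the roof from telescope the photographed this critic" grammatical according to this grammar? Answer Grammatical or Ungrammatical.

Ungrammatical

A P word can never sit immediately before an N word in any string this grammar generates, so the substring 'from telescope' rules out a derivation.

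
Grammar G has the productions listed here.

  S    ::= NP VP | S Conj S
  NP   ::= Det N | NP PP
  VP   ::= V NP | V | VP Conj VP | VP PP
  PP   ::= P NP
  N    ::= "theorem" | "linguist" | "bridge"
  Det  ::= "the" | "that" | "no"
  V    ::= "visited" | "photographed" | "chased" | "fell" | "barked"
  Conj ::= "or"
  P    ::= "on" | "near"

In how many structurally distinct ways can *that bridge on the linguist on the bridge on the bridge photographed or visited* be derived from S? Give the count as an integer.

5

Two of the 5 distinct bracketings:
[S [NP [NP [Det that] [N bridge]] [PP [P on] [NP [NP [Det the] [N linguist]] [PP [P on] [NP [NP [Det the] [N bridge]] [PP [P on] [NP [Det the] [N bridge]]]]]]]] [VP [VP [V photographed]] [Conj or] [VP [V visited]]]]
[S [NP [NP [Det that] [N bridge]] [PP [P on] [NP [NP [NP [Det the] [N linguist]] [PP [P on] [NP [Det the] [N bridge]]]] [PP [P on] [NP [Det the] [N bridge]]]]]] [VP [VP [V photographed]] [Conj or] [VP [V visited]]]]
The trees differ in how a recursive rule is bracketed over the same span.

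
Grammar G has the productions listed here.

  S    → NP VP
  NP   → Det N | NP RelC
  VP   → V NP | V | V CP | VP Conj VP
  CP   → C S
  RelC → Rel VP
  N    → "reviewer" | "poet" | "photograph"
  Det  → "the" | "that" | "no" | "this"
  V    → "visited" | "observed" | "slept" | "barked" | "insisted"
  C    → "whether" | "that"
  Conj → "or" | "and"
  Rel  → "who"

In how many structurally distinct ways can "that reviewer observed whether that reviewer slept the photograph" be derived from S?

1

[S [NP [Det that] [N reviewer]] [VP [V observed] [CP [C whether] [S [NP [Det that] [N reviewer]] [VP [V slept] [NP [Det the] [N photograph]]]]]]]
No rule offers an alternative attachment or grouping for any span, so this is the only derivation.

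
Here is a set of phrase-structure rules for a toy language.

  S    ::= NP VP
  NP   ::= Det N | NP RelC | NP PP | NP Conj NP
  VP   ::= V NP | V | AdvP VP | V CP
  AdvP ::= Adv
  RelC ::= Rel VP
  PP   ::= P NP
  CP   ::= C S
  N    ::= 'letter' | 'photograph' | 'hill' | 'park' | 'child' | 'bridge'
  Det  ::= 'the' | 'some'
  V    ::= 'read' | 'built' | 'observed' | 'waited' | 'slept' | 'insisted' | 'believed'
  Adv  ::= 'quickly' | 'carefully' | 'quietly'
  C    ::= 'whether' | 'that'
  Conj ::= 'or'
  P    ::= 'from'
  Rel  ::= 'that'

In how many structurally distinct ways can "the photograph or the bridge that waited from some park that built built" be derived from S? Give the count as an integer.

Two of the 7 distinct bracketings:
[S [NP [NP [NP [NP [NP [Det the] [N photograph]] [Conj or] [NP [Det the] [N bridge]]] [RelC [Rel that] [VP [V waited]]]] [PP [P from] [NP [Det some] [N park]]]] [RelC [Rel that] [VP [V built]]]] [VP [V built]]]
[S [NP [NP [NP [NP [Det the] [N photograph]] [Conj or] [NP [NP [Det the] [N bridge]] [RelC [Rel that] [VP [V waited]]]]] [PP [P from] [NP [Det some] [N park]]]] [RelC [Rel that] [VP [V built]]]] [VP [V built]]]
The trees differ in how a recursive rule is bracketed over the same span.

7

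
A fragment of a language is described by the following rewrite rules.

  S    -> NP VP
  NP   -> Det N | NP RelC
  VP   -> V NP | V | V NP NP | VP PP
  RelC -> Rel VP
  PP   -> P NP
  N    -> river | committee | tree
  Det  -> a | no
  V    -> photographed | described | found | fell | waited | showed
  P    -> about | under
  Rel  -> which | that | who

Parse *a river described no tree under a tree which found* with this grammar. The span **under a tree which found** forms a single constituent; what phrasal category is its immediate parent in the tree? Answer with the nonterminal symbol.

[S [NP [Det a] [N river]] [VP [VP [V described] [NP [Det no] [N tree]]] [PP [P under] [NP [NP [Det a] [N tree]] [RelC [Rel which] [VP [V found]]]]]]]
The span 'under a tree which found' is the PP node built by PP → P NP.
Its mother is the VP built by VP → VP PP.

VP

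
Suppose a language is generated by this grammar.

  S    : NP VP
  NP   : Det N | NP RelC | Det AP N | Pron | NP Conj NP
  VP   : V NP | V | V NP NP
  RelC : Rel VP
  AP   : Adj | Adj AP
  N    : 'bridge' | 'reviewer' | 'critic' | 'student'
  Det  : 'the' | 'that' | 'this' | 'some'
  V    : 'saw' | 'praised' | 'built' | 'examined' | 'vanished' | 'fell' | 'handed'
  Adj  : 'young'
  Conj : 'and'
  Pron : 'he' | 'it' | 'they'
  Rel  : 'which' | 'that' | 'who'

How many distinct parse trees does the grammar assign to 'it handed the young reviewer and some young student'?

1

[S [NP [Pron it]] [VP [V handed] [NP [NP [Det the] [AP [Adj young]] [N reviewer]] [Conj and] [NP [Det some] [AP [Adj young]] [N student]]]]]
No rule offers an alternative attachment or grouping for any span, so this is the only derivation.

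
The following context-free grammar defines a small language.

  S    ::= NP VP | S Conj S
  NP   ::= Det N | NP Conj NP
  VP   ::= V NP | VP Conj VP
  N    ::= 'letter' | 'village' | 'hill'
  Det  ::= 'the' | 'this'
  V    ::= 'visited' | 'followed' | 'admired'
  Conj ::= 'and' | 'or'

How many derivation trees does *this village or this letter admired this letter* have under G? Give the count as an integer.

[S [NP [NP [Det this] [N village]] [Conj or] [NP [Det this] [N letter]]] [VP [V admired] [NP [Det this] [N letter]]]]
No rule offers an alternative attachment or grouping for any span, so this is the only derivation.

1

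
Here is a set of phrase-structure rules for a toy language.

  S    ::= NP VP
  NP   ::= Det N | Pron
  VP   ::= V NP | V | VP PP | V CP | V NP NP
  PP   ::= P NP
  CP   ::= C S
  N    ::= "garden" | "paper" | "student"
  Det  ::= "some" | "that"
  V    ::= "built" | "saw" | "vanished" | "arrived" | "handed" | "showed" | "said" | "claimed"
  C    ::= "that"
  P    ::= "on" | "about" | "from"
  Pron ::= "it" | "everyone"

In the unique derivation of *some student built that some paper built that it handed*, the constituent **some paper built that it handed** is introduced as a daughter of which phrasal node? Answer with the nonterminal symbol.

S
  NP
    Det: some
    N: student
  VP
    V: built
    CP
      C: that
      S
        NP
          Det: some
          N: paper
        VP
          V: built
          CP
            C: that
            S
              NP
                Pron: it
              VP
                V: handed
The span 'some paper built that it handed' is the S node built by S → NP VP.
Its mother is the CP built by CP → C S.

CP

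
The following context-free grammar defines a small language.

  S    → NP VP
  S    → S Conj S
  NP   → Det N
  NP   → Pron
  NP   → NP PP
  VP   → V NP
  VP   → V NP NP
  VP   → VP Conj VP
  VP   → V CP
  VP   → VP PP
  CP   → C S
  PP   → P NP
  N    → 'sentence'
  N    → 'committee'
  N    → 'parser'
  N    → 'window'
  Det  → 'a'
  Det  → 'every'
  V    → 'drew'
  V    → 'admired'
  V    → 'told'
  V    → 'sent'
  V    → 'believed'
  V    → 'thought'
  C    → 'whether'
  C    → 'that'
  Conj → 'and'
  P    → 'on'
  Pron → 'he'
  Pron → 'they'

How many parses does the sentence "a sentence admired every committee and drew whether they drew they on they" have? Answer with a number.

Two of the 4 distinct bracketings:
[S [NP [Det a] [N sentence]] [VP [VP [V admired] [NP [Det every] [N committee]]] [Conj and] [VP [V drew] [CP [C whether] [S [NP [Pron they]] [VP [V drew] [NP [NP [Pron they]] [PP [P on] [NP [Pron they]]]]]]]]]]
[S [NP [Det a] [N sentence]] [VP [VP [V admired] [NP [Det every] [N committee]]] [Conj and] [VP [V drew] [CP [C whether] [S [NP [Pron they]] [VP [VP [V drew] [NP [Pron they]]] [PP [P on] [NP [Pron they]]]]]]]]]
The difference turns on whether NP → NP PP is used at the relevant span, versus an alternative expansion of NP.

4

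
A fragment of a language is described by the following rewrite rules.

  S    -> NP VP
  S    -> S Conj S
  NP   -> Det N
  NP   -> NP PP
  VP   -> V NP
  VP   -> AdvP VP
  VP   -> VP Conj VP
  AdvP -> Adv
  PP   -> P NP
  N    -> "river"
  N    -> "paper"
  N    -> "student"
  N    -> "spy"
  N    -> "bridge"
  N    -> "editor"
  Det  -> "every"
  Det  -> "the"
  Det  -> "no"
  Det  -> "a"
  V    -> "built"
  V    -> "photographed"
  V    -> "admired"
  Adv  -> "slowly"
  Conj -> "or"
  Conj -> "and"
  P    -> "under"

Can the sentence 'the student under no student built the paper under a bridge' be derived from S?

Grammatical

[S [NP [NP [Det the] [N student]] [PP [P under] [NP [Det no] [N student]]]] [VP [V built] [NP [NP [Det the] [N paper]] [PP [P under] [NP [Det a] [N bridge]]]]]]
Every word is introduced by a lexical rule and the phrasal rules combine the resulting categories into a single S.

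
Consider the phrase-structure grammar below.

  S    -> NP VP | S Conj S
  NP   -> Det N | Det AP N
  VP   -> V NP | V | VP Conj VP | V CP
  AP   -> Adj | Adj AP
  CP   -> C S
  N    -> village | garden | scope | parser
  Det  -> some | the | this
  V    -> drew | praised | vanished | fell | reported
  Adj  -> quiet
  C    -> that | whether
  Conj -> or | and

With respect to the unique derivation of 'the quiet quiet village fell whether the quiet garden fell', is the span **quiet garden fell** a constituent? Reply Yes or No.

[S [NP [Det the] [AP [Adj quiet] [AP [Adj quiet]]] [N village]] [VP [V fell] [CP [C whether] [S [NP [Det the] [AP [Adj quiet]] [N garden]] [VP [V fell]]]]]]
The smallest constituent containing 'quiet garden fell' is the S spanning 'the quiet garden fell'; no single node in the tree dominates exactly the given words.

No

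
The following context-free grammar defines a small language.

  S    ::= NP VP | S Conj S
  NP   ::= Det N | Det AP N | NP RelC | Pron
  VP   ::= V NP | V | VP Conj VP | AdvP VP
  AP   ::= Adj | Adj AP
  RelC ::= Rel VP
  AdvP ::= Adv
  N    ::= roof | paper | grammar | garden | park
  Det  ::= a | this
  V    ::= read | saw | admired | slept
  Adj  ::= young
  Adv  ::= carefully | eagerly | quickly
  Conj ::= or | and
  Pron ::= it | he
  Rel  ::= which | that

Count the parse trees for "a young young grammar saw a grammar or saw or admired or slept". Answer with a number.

5

Two of the 5 distinct bracketings:
[S [NP [Det a] [AP [Adj young] [AP [Adj young]]] [N grammar]] [VP [VP [V saw] [NP [Det a] [N grammar]]] [Conj or] [VP [VP [V saw]] [Conj or] [VP [VP [V admired]] [Conj or] [VP [V slept]]]]]]
[S [NP [Det a] [AP [Adj young] [AP [Adj young]]] [N grammar]] [VP [VP [V saw] [NP [Det a] [N grammar]]] [Conj or] [VP [VP [VP [V saw]] [Conj or] [VP [V admired]]] [Conj or] [VP [V slept]]]]]
The trees differ in how a recursive rule is bracketed over the same span.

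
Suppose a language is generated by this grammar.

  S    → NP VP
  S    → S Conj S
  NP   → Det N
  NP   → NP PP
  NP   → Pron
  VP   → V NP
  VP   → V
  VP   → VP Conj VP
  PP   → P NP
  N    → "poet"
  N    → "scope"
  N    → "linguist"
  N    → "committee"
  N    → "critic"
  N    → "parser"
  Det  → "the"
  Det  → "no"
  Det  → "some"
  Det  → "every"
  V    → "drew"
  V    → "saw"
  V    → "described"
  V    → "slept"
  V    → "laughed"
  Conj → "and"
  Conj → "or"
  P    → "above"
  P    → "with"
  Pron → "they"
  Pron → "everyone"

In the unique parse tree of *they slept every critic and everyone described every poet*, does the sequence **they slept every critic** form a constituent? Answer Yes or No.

[S [S [NP [Pron they]] [VP [V slept] [NP [Det every] [N critic]]]] [Conj and] [S [NP [Pron everyone]] [VP [V described] [NP [Det every] [N poet]]]]]
The words 'they slept every critic' are exhaustively dominated by a single S node (built by S → NP VP), so they form a constituent.

Yes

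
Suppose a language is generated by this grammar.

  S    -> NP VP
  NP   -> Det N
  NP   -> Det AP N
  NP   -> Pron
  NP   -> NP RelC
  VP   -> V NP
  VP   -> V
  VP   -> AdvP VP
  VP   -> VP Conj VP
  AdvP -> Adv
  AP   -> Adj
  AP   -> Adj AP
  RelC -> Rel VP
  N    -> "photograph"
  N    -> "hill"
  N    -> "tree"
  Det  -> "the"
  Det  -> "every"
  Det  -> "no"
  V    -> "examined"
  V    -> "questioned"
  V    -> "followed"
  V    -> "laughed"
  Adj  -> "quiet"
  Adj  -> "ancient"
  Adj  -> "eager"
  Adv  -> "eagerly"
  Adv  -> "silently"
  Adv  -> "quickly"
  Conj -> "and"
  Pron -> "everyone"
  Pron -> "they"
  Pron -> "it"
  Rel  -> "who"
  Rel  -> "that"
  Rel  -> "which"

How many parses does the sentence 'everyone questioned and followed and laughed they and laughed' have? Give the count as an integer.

Two of the 5 distinct bracketings:
[S [NP [Pron everyone]] [VP [VP [V questioned]] [Conj and] [VP [VP [V followed]] [Conj and] [VP [VP [V laughed] [NP [Pron they]]] [Conj and] [VP [V laughed]]]]]]
[S [NP [Pron everyone]] [VP [VP [V questioned]] [Conj and] [VP [VP [VP [V followed]] [Conj and] [VP [V laughed] [NP [Pron they]]]] [Conj and] [VP [V laughed]]]]]
The trees differ in how a recursive rule is bracketed over the same span.

5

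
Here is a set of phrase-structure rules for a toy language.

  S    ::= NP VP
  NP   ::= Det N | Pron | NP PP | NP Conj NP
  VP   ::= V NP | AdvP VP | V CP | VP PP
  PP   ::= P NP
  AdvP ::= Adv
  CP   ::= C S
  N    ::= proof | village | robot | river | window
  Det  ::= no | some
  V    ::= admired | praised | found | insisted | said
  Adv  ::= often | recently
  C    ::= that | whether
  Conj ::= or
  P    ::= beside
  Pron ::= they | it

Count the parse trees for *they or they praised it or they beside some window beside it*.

9

Two of the 9 distinct bracketings:
[S [NP [NP [Pron they]] [Conj or] [NP [Pron they]]] [VP [V praised] [NP [NP [NP [Pron it]] [Conj or] [NP [Pron they]]] [PP [P beside] [NP [NP [Det some] [N window]] [PP [P beside] [NP [Pron it]]]]]]]]
[S [NP [NP [Pron they]] [Conj or] [NP [Pron they]]] [VP [V praised] [NP [NP [NP [NP [Pron it]] [Conj or] [NP [Pron they]]] [PP [P beside] [NP [Det some] [N window]]]] [PP [P beside] [NP [Pron it]]]]]]
The trees differ in how a recursive rule is bracketed over the same span.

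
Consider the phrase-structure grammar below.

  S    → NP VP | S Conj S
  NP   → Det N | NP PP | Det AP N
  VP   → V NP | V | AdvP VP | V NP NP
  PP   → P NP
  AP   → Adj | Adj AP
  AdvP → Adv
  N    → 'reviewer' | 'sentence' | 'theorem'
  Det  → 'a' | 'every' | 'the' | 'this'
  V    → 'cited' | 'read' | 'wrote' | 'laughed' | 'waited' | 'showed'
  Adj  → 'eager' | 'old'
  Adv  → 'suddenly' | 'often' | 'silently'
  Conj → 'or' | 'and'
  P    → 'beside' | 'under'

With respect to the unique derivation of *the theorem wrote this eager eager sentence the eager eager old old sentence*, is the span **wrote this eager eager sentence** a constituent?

No

[S [NP [Det the] [N theorem]] [VP [V wrote] [NP [Det this] [AP [Adj eager] [AP [Adj eager]]] [N sentence]] [NP [Det the] [AP [Adj eager] [AP [Adj eager] [AP [Adj old] [AP [Adj old]]]]] [N sentence]]]]
The smallest constituent containing 'wrote this eager eager sentence' is the VP spanning 'wrote this eager eager sentence the eager eager old old sentence'; no single node in the tree dominates exactly the given words.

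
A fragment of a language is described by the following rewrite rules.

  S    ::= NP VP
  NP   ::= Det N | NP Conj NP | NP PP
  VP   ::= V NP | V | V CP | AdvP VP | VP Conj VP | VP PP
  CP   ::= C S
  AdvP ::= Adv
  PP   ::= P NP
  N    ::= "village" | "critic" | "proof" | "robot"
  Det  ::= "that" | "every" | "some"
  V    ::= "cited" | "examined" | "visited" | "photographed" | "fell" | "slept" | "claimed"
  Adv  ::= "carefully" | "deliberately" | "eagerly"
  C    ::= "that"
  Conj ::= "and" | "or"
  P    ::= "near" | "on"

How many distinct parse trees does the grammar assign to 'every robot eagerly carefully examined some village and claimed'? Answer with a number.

Two of the 3 distinct bracketings:
[S [NP [Det every] [N robot]] [VP [AdvP [Adv eagerly]] [VP [AdvP [Adv carefully]] [VP [VP [V examined] [NP [Det some] [N village]]] [Conj and] [VP [V claimed]]]]]]
[S [NP [Det every] [N robot]] [VP [AdvP [Adv eagerly]] [VP [VP [AdvP [Adv carefully]] [VP [V examined] [NP [Det some] [N village]]]] [Conj and] [VP [V claimed]]]]]
The trees differ in how a recursive rule is bracketed over the same span.

3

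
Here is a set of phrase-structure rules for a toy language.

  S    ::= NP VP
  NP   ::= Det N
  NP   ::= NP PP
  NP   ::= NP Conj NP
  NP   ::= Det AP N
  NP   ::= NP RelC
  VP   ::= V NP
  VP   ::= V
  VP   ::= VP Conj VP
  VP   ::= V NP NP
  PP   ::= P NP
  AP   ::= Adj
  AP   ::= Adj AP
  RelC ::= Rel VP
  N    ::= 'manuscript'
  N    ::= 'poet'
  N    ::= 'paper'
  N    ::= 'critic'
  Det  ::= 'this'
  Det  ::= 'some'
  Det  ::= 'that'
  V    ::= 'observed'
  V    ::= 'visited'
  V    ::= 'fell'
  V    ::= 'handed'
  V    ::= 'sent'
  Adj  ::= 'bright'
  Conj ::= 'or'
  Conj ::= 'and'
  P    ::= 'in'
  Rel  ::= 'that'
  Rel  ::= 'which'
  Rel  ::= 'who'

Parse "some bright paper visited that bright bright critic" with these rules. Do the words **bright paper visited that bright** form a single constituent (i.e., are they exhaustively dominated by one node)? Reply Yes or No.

[S [NP [Det some] [AP [Adj bright]] [N paper]] [VP [V visited] [NP [Det that] [AP [Adj bright] [AP [Adj bright]]] [N critic]]]]
The smallest constituent containing 'bright paper visited that bright' is the S spanning 'some bright paper visited that bright bright critic'; no single node in the tree dominates exactly the given words.

No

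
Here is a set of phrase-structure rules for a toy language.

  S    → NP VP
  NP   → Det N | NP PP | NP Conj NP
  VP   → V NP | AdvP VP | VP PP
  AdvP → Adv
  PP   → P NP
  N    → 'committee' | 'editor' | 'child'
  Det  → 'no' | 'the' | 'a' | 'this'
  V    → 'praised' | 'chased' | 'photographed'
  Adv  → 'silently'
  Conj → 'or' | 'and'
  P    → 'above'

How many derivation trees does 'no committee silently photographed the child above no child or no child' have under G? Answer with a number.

4

Two of the 4 distinct bracketings:
[S [NP [Det no] [N committee]] [VP [AdvP [Adv silently]] [VP [V photographed] [NP [NP [Det the] [N child]] [PP [P above] [NP [NP [Det no] [N child]] [Conj or] [NP [Det no] [N child]]]]]]]]
[S [NP [Det no] [N committee]] [VP [AdvP [Adv silently]] [VP [V photographed] [NP [NP [NP [Det the] [N child]] [PP [P above] [NP [Det no] [N child]]]] [Conj or] [NP [Det no] [N child]]]]]]
The trees differ in how a recursive rule is bracketed over the same span.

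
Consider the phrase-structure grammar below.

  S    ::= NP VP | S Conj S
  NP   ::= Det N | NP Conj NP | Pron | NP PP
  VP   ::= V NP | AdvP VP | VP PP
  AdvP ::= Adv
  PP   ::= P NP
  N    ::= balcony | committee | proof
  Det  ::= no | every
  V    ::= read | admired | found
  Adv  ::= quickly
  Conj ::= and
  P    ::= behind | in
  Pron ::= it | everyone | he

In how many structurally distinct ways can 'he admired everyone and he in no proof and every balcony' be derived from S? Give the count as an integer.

Two of the 6 distinct bracketings:
[S [NP [Pron he]] [VP [V admired] [NP [NP [Pron everyone]] [Conj and] [NP [NP [NP [Pron he]] [PP [P in] [NP [Det no] [N proof]]]] [Conj and] [NP [Det every] [N balcony]]]]]]
[S [NP [Pron he]] [VP [V admired] [NP [NP [Pron everyone]] [Conj and] [NP [NP [Pron he]] [PP [P in] [NP [NP [Det no] [N proof]] [Conj and] [NP [Det every] [N balcony]]]]]]]]
The trees differ in how a recursive rule is bracketed over the same span.

6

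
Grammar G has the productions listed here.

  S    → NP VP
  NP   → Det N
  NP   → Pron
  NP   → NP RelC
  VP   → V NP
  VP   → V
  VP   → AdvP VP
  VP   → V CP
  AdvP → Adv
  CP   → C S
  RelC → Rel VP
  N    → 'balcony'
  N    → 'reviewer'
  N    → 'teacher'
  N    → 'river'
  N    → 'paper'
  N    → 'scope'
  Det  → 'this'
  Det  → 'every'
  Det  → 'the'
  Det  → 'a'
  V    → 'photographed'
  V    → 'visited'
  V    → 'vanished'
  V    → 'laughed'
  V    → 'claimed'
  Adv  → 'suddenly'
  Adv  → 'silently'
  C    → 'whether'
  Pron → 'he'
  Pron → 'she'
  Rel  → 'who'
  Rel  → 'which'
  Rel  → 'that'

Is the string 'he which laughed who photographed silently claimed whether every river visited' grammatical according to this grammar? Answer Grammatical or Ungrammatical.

[S [NP [NP [NP [Pron he]] [RelC [Rel which] [VP [V laughed]]]] [RelC [Rel who] [VP [V photographed]]]] [VP [AdvP [Adv silently]] [VP [V claimed] [CP [C whether] [S [NP [Det every] [N river]] [VP [V visited]]]]]]]
The bracketing above is licensed at every node by one of the given productions, with S at the root.

Grammatical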